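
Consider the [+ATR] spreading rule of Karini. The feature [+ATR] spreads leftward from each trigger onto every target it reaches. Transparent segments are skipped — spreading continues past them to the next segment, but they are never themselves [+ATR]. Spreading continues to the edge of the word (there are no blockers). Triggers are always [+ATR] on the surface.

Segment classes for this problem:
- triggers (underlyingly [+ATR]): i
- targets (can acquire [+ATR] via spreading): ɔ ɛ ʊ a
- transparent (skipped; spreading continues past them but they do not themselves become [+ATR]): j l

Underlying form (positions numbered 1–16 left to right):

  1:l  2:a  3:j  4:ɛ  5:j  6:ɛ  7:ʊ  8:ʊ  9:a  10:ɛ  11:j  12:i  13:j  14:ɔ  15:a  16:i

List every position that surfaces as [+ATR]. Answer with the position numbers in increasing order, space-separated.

From /i/ at 12 leftward: 11 /j/ transparent; 10 /ɛ/ → [+ATR]; 9 /a/ → [+ATR]; 8 /ʊ/ → [+ATR]; 7 /ʊ/ → [+ATR]; 6 /ɛ/ → [+ATR]; 5 /j/ transparent; 4 /ɛ/ → [+ATR]; 3 /j/ transparent; 2 /a/ → [+ATR]; 1 /l/ transparent; word edge.
From /i/ at 16 leftward: 15 /a/ → [+ATR]; 14 /ɔ/ → [+ATR]; 13 /j/ transparent; 12 /i/ is itself a trigger — this domain ends here.

2 4 6 7 8 9 10 12 14 15 16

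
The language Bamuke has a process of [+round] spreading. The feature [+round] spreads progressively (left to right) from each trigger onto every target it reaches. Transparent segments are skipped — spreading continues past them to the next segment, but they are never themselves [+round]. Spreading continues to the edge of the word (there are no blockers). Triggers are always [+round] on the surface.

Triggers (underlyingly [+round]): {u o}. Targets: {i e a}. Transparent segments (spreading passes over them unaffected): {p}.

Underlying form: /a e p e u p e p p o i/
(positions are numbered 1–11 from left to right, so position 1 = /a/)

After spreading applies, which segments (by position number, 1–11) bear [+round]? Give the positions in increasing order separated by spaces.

5 7 10 11

From /u/ at 5 rightward: 6 /p/ transparent; 7 /e/ → [+round]; 8 /p/ transparent; 9 /p/ transparent; 10 /o/ is itself a trigger — this domain ends here.
From /o/ at 10 rightward: 11 /i/ → [+round]; word edge.
Targets with no active source: positions 1 2 4 stay [-round].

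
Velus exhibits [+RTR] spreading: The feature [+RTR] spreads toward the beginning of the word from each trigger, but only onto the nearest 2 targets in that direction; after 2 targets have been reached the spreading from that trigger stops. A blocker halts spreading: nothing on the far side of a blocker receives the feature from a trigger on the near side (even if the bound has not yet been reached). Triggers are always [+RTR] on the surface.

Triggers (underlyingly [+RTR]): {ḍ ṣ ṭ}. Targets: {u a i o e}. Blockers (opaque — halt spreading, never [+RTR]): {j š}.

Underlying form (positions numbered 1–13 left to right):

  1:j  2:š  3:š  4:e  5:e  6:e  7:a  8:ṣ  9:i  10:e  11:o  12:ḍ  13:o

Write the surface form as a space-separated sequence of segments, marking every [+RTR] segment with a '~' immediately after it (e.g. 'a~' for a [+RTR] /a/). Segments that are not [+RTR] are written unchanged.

j š š e e e~ a~ ṣ~ i e~ o~ ḍ~ o

From /ṣ/ at 8 leftward: 7 /a/ → [+RTR]; 6 /e/ → [+RTR]; bound reached.
From /ḍ/ at 12 leftward: 11 /o/ → [+RTR]; 10 /e/ → [+RTR]; bound reached.
Targets with no active source: positions 4 5 9 13 stay [-emphatic].
[+RTR] positions on the surface: 6 7 8 10 11 12.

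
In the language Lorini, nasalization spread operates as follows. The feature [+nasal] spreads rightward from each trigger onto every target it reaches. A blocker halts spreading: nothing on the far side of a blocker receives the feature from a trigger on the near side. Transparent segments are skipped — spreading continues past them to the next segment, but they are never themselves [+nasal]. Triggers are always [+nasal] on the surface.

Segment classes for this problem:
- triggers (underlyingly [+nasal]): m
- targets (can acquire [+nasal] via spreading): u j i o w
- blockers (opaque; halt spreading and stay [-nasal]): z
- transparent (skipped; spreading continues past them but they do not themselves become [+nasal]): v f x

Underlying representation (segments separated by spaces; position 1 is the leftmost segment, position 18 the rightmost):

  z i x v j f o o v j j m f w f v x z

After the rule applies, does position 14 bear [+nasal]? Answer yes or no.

From /m/ at 12 rightward: 13 /f/ transparent; 14 /w/ → [+nasal]; 15 /f/ transparent; 16 /v/ transparent; 17 /x/ transparent; 18 /z/ blocks.
Targets with no active source: positions 2 5 7 8 10 11 stay [-nasal].
[+nasal] positions on the surface: 12 14.

yes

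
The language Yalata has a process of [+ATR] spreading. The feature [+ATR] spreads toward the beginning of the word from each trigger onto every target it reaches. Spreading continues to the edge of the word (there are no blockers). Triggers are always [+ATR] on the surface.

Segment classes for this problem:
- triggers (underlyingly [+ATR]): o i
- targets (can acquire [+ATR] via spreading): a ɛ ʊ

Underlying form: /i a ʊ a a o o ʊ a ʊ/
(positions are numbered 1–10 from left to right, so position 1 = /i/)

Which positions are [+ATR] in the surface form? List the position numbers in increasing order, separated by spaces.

From /i/ at 1 leftward: word edge.
From /o/ at 6 leftward: 5 /a/ → [+ATR]; 4 /a/ → [+ATR]; 3 /ʊ/ → [+ATR]; 2 /a/ → [+ATR]; 1 /i/ is itself a trigger — this domain ends here.
From /o/ at 7 leftward: 6 /o/ is itself a trigger — this domain ends here.
Targets with no active source: positions 8 9 10 stay [-ATR].

1 2 3 4 5 6 7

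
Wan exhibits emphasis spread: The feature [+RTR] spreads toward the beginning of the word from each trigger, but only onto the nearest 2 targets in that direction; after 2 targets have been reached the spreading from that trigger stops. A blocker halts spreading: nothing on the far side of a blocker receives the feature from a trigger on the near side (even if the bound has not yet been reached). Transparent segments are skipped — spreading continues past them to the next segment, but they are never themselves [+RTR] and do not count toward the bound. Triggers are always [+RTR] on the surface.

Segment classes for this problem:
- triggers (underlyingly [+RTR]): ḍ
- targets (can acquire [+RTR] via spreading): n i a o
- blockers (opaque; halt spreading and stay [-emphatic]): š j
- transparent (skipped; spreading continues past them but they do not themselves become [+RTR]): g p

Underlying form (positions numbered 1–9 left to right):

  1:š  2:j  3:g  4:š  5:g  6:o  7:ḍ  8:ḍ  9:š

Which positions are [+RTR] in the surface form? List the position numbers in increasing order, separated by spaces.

From /ḍ/ at 7 leftward: 6 /o/ → [+RTR]; 5 /g/ transparent; 4 /š/ blocks.
From /ḍ/ at 8 leftward: 7 /ḍ/ is itself a trigger — this domain ends here.

6 7 8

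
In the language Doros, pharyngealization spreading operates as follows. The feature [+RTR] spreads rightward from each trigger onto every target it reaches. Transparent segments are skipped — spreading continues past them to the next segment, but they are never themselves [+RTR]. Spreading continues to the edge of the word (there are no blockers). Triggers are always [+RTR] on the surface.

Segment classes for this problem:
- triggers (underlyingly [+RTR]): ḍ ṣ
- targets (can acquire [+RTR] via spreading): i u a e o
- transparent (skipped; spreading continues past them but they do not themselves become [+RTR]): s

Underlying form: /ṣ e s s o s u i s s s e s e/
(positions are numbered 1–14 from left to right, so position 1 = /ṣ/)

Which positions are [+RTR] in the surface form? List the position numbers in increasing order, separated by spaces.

1 2 5 7 8 12 14

From /ṣ/ at 1 rightward: 2 /e/ → [+RTR]; 3 /s/ transparent; 4 /s/ transparent; 5 /o/ → [+RTR]; 6 /s/ transparent; 7 /u/ → [+RTR]; 8 /i/ → [+RTR]; 9 /s/ transparent; 10 /s/ transparent; 11 /s/ transparent; 12 /e/ → [+RTR]; 13 /s/ transparent; 14 /e/ → [+RTR]; word edge.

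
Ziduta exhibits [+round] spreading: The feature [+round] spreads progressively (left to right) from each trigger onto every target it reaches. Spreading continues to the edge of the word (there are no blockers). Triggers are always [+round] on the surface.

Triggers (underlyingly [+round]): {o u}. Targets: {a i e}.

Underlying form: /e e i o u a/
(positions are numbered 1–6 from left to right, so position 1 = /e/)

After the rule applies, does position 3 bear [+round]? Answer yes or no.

From /o/ at 4 rightward: 5 /u/ is itself a trigger — this domain ends here.
From /u/ at 5 rightward: 6 /a/ → [+round]; word edge.
Targets with no active source: positions 1 2 3 stay [-round].
[+round] positions on the surface: 4 5 6.

no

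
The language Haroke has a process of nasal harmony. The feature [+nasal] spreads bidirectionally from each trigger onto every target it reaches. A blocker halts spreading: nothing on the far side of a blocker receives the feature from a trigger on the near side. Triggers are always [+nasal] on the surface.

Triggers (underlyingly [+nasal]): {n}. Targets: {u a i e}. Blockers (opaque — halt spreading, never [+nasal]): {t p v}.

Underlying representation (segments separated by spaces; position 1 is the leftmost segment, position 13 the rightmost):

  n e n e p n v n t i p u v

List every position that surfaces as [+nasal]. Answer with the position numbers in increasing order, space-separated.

From /n/ at 1 rightward: 2 /e/ → [+nasal]; 3 /n/ is itself a trigger — this domain ends here.
From /n/ at 1 leftward: word edge.
From /n/ at 3 rightward: 4 /e/ → [+nasal]; 5 /p/ blocks.
From /n/ at 3 leftward: 2 /e/ → [+nasal]; 1 /n/ is itself a trigger — this domain ends here.
From /n/ at 6 rightward: 7 /v/ blocks.
From /n/ at 6 leftward: 5 /p/ blocks.
From /n/ at 8 rightward: 9 /t/ blocks.
From /n/ at 8 leftward: 7 /v/ blocks.
Targets with no active source: positions 10 12 stay [-nasal].

1 2 3 4 6 8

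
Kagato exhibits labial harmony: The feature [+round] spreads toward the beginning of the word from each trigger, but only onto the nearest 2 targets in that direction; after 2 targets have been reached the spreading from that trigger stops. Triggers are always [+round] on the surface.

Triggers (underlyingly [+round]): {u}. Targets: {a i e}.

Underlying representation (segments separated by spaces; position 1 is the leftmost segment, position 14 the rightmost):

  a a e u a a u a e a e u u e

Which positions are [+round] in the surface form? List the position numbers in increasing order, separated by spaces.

2 3 4 5 6 7 10 11 12 13

From /u/ at 4 leftward: 3 /e/ → [+round]; 2 /a/ → [+round]; bound reached.
From /u/ at 7 leftward: 6 /a/ → [+round]; 5 /a/ → [+round]; bound reached.
From /u/ at 12 leftward: 11 /e/ → [+round]; 10 /a/ → [+round]; bound reached.
From /u/ at 13 leftward: 12 /u/ is itself a trigger — this domain ends here.
Targets with no active source: positions 1 8 9 14 stay [-round].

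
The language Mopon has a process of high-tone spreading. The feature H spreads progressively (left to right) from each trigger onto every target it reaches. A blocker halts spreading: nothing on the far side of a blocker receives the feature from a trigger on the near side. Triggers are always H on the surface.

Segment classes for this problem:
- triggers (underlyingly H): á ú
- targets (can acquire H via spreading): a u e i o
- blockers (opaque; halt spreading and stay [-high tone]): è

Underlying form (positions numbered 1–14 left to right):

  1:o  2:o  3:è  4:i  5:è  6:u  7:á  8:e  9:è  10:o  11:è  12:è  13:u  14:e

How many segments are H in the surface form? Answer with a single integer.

2

From /á/ at 7 rightward: 8 /e/ → H; 9 /è/ blocks.
Targets with no active source: positions 1 2 4 6 10 13 14 stay [-high tone].
H positions on the surface: 7 8.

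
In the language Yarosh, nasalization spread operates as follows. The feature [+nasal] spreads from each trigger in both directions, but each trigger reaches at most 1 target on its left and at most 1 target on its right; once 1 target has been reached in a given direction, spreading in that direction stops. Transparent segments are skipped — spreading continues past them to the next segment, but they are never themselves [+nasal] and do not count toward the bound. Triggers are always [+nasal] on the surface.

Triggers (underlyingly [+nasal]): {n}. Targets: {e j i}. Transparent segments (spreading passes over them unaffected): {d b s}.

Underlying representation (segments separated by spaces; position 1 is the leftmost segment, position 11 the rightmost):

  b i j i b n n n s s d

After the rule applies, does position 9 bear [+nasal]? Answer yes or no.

no

From /n/ at 6 rightward: 7 /n/ is itself a trigger — this domain ends here.
From /n/ at 6 leftward: 5 /b/ transparent; 4 /i/ → [+nasal]; bound reached.
From /n/ at 7 rightward: 8 /n/ is itself a trigger — this domain ends here.
From /n/ at 7 leftward: 6 /n/ is itself a trigger — this domain ends here.
From /n/ at 8 rightward: 9 /s/ transparent; 10 /s/ transparent; 11 /d/ transparent; word edge.
From /n/ at 8 leftward: 7 /n/ is itself a trigger — this domain ends here.
Targets with no active source: positions 2 3 stay [-nasal].
[+nasal] positions on the surface: 4 6 7 8.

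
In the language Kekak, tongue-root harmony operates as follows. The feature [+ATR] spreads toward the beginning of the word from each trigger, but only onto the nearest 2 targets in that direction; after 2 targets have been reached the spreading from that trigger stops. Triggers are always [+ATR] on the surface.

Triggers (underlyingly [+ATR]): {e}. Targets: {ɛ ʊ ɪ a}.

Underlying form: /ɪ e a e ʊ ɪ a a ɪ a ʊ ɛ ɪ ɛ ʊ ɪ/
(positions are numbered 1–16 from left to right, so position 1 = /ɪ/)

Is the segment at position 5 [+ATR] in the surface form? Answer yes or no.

no

From /e/ at 2 leftward: 1 /ɪ/ → [+ATR]; word edge.
From /e/ at 4 leftward: 3 /a/ → [+ATR]; 2 /e/ is itself a trigger — this domain ends here.
Targets with no active source: positions 5 6 7 8 9 10 11 12 13 14 15 16 stay [-ATR].
[+ATR] positions on the surface: 1 2 3 4.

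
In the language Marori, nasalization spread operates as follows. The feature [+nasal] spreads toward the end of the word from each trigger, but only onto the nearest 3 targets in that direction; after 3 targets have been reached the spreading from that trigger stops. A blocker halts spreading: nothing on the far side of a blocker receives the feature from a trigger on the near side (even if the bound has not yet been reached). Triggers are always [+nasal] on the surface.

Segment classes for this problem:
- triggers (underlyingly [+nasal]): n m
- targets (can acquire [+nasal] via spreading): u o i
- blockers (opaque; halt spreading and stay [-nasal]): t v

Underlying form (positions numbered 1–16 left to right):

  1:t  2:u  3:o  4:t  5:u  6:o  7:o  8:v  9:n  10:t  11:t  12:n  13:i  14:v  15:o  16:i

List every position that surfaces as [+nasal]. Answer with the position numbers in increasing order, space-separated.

From /n/ at 9 rightward: 10 /t/ blocks.
From /n/ at 12 rightward: 13 /i/ → [+nasal]; 14 /v/ blocks.
Targets with no active source: positions 2 3 5 6 7 15 16 stay [-nasal].

9 12 13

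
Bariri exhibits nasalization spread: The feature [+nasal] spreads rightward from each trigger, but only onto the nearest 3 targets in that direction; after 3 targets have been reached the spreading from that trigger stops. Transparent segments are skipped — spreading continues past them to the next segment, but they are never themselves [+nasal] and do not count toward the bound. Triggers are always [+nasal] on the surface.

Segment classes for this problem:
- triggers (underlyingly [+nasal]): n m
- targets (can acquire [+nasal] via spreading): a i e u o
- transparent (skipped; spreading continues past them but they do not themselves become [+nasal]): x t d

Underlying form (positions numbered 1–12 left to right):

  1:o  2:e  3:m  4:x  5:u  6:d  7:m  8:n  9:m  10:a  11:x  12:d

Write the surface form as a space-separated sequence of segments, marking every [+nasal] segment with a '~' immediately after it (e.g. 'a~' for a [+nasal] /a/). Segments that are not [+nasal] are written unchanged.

o e m~ x u~ d m~ n~ m~ a~ x d

From /m/ at 3 rightward: 4 /x/ transparent; 5 /u/ → [+nasal]; 6 /d/ transparent; 7 /m/ is itself a trigger — this domain ends here.
From /m/ at 7 rightward: 8 /n/ is itself a trigger — this domain ends here.
From /n/ at 8 rightward: 9 /m/ is itself a trigger — this domain ends here.
From /m/ at 9 rightward: 10 /a/ → [+nasal]; 11 /x/ transparent; 12 /d/ transparent; word edge.
Targets with no active source: positions 1 2 stay [-nasal].
[+nasal] positions on the surface: 3 5 7 8 9 10.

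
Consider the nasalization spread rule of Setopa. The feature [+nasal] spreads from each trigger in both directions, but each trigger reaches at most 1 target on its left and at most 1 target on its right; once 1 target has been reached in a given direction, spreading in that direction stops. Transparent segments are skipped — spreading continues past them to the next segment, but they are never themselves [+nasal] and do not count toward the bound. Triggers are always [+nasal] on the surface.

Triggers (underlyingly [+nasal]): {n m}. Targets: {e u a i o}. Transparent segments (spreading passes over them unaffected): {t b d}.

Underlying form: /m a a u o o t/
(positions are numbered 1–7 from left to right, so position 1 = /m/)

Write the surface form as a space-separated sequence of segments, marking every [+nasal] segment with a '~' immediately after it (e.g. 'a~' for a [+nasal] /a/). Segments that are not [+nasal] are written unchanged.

From /m/ at 1 rightward: 2 /a/ → [+nasal]; bound reached.
From /m/ at 1 leftward: word edge.
Targets with no active source: positions 3 4 5 6 stay [-nasal].
[+nasal] positions on the surface: 1 2.

m~ a~ a u o o t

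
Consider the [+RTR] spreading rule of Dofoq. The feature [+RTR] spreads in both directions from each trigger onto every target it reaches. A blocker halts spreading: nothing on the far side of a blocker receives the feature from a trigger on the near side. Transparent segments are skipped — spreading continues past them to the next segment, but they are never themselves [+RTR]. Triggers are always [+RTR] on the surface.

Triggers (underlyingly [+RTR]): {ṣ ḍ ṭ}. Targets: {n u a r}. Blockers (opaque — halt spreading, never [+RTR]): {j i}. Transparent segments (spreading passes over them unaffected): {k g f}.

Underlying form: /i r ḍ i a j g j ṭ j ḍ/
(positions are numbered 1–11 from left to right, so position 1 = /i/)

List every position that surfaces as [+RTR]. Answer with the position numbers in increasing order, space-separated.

2 3 9 11

From /ḍ/ at 3 rightward: 4 /i/ blocks.
From /ḍ/ at 3 leftward: 2 /r/ → [+RTR]; 1 /i/ blocks.
From /ṭ/ at 9 rightward: 10 /j/ blocks.
From /ṭ/ at 9 leftward: 8 /j/ blocks.
From /ḍ/ at 11 rightward: word edge.
From /ḍ/ at 11 leftward: 10 /j/ blocks.
Target with no active source: position 5 stays [-emphatic].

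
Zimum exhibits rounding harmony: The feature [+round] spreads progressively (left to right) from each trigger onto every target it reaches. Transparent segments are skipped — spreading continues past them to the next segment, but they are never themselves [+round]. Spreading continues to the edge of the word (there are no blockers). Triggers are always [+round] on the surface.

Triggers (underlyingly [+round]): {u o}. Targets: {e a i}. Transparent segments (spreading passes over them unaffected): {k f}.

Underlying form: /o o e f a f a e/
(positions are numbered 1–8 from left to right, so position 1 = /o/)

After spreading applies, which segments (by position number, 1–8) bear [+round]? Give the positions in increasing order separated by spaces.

From /o/ at 1 rightward: 2 /o/ is itself a trigger — this domain ends here.
From /o/ at 2 rightward: 3 /e/ → [+round]; 4 /f/ transparent; 5 /a/ → [+round]; 6 /f/ transparent; 7 /a/ → [+round]; 8 /e/ → [+round]; word edge.

1 2 3 5 7 8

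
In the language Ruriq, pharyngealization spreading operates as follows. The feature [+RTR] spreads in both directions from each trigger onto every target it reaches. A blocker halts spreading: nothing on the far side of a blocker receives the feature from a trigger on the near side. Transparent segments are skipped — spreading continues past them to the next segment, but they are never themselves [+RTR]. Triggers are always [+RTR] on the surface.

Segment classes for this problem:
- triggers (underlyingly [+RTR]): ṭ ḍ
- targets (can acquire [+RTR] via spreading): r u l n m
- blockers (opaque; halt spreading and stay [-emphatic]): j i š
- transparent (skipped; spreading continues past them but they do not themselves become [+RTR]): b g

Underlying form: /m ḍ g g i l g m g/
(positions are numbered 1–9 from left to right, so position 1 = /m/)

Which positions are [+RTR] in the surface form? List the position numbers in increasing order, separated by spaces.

From /ḍ/ at 2 rightward: 3 /g/ transparent; 4 /g/ transparent; 5 /i/ blocks.
From /ḍ/ at 2 leftward: 1 /m/ → [+RTR]; word edge.
Targets with no active source: positions 6 8 stay [-emphatic].

1 2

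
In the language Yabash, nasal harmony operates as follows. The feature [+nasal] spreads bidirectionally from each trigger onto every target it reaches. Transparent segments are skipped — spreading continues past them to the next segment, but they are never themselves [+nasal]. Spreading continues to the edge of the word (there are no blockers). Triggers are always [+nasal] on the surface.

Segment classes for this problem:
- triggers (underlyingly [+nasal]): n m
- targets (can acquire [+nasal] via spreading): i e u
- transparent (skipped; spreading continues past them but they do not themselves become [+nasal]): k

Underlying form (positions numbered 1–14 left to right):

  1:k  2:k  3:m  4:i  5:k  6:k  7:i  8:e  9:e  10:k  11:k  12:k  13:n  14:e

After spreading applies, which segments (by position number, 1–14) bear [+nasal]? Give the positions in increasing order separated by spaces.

3 4 7 8 9 13 14

From /m/ at 3 rightward: 4 /i/ → [+nasal]; 5 /k/ transparent; 6 /k/ transparent; 7 /i/ → [+nasal]; 8 /e/ → [+nasal]; 9 /e/ → [+nasal]; 10 /k/ transparent; 11 /k/ transparent; 12 /k/ transparent; 13 /n/ is itself a trigger — this domain ends here.
From /m/ at 3 leftward: 2 /k/ transparent; 1 /k/ transparent; word edge.
From /n/ at 13 rightward: 14 /e/ → [+nasal]; word edge.
From /n/ at 13 leftward: 12 /k/ transparent; 11 /k/ transparent; 10 /k/ transparent; 9 /e/ → [+nasal]; 8 /e/ → [+nasal]; 7 /i/ → [+nasal]; 6 /k/ transparent; 5 /k/ transparent; 4 /i/ → [+nasal]; 3 /m/ is itself a trigger — this domain ends here.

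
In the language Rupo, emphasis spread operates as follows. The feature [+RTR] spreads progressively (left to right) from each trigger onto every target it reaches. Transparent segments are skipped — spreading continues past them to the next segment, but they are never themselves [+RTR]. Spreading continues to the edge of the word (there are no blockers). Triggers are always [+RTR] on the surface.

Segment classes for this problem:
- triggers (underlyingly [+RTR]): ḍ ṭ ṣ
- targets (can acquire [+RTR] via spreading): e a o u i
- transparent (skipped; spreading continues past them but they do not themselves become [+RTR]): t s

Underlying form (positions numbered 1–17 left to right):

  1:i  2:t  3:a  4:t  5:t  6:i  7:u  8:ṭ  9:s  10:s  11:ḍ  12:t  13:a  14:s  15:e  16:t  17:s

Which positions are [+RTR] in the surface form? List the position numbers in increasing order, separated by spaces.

From /ṭ/ at 8 rightward: 9 /s/ transparent; 10 /s/ transparent; 11 /ḍ/ is itself a trigger — this domain ends here.
From /ḍ/ at 11 rightward: 12 /t/ transparent; 13 /a/ → [+RTR]; 14 /s/ transparent; 15 /e/ → [+RTR]; 16 /t/ transparent; 17 /s/ transparent; word edge.
Targets with no active source: positions 1 3 6 7 stay [-emphatic].

8 11 13 15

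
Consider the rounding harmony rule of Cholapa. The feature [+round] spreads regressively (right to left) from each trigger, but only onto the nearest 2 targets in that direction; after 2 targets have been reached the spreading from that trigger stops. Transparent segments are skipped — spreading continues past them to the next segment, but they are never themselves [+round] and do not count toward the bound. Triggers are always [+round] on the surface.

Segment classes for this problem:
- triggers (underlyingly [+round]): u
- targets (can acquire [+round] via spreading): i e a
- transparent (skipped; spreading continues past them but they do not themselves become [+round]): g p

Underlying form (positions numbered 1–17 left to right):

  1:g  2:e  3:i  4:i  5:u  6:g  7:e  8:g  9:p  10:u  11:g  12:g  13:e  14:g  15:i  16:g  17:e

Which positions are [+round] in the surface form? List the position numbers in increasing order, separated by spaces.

3 4 5 7 10

From /u/ at 5 leftward: 4 /i/ → [+round]; 3 /i/ → [+round]; bound reached.
From /u/ at 10 leftward: 9 /p/ transparent; 8 /g/ transparent; 7 /e/ → [+round]; 6 /g/ transparent; 5 /u/ is itself a trigger — this domain ends here.
Targets with no active source: positions 2 13 15 17 stay [-round].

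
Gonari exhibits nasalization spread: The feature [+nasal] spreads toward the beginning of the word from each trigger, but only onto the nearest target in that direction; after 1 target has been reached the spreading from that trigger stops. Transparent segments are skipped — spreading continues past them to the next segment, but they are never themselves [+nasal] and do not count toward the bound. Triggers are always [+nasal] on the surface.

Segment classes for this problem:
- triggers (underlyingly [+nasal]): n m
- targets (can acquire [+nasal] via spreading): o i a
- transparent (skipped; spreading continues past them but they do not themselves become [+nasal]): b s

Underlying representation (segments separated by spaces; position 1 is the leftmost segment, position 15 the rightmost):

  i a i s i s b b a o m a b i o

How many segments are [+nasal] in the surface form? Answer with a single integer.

2

From /m/ at 11 leftward: 10 /o/ → [+nasal]; bound reached.
Targets with no active source: positions 1 2 3 5 9 12 14 15 stay [-nasal].
[+nasal] positions on the surface: 10 11.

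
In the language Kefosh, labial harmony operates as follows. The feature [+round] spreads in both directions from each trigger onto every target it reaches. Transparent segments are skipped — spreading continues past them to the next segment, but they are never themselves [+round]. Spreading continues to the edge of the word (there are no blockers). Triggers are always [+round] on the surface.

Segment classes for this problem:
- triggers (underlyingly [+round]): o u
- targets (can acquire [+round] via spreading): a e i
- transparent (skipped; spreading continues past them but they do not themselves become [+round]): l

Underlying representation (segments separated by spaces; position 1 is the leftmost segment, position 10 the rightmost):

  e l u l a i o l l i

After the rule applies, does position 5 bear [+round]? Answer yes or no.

yes

From /u/ at 3 rightward: 4 /l/ transparent; 5 /a/ → [+round]; 6 /i/ → [+round]; 7 /o/ is itself a trigger — this domain ends here.
From /u/ at 3 leftward: 2 /l/ transparent; 1 /e/ → [+round]; word edge.
From /o/ at 7 rightward: 8 /l/ transparent; 9 /l/ transparent; 10 /i/ → [+round]; word edge.
From /o/ at 7 leftward: 6 /i/ → [+round]; 5 /a/ → [+round]; 4 /l/ transparent; 3 /u/ is itself a trigger — this domain ends here.
[+round] positions on the surface: 1 3 5 6 7 10.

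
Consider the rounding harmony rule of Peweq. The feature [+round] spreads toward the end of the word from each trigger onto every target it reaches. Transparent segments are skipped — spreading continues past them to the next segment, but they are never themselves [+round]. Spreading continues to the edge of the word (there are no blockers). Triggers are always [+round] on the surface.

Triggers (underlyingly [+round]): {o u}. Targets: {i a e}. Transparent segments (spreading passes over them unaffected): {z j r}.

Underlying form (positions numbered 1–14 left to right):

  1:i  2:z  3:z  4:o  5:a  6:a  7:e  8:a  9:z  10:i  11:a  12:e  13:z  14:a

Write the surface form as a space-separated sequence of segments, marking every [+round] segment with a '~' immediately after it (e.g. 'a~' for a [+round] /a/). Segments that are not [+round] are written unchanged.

i z z o~ a~ a~ e~ a~ z i~ a~ e~ z a~

From /o/ at 4 rightward: 5 /a/ → [+round]; 6 /a/ → [+round]; 7 /e/ → [+round]; 8 /a/ → [+round]; 9 /z/ transparent; 10 /i/ → [+round]; 11 /a/ → [+round]; 12 /e/ → [+round]; 13 /z/ transparent; 14 /a/ → [+round]; word edge.
Target with no active source: position 1 stays [-round].
[+round] positions on the surface: 4 5 6 7 8 10 11 12 14.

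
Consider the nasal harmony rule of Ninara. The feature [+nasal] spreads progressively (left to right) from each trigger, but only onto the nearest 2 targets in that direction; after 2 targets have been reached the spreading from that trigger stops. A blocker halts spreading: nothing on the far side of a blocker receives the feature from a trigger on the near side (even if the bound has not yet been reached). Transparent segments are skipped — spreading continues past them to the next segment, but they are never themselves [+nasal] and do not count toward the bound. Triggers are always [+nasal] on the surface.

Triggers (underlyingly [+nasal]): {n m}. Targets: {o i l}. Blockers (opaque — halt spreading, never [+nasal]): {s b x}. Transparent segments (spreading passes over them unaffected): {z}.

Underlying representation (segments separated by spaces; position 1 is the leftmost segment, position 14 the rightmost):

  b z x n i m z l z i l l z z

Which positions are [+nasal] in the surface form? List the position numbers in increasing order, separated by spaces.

From /n/ at 4 rightward: 5 /i/ → [+nasal]; 6 /m/ is itself a trigger — this domain ends here.
From /m/ at 6 rightward: 7 /z/ transparent; 8 /l/ → [+nasal]; 9 /z/ transparent; 10 /i/ → [+nasal]; bound reached.
Targets with no active source: positions 11 12 stay [-nasal].

4 5 6 8 10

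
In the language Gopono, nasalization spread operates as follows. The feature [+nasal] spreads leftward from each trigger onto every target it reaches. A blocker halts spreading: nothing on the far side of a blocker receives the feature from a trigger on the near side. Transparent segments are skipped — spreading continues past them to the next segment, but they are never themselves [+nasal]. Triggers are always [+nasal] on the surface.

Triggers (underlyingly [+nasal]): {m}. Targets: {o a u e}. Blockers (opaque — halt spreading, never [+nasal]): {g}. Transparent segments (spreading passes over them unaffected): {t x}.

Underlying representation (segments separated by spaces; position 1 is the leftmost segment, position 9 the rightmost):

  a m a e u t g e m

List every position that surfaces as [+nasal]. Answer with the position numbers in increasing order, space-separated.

From /m/ at 2 leftward: 1 /a/ → [+nasal]; word edge.
From /m/ at 9 leftward: 8 /e/ → [+nasal]; 7 /g/ blocks.
Targets with no active source: positions 3 4 5 stay [-nasal].

1 2 8 9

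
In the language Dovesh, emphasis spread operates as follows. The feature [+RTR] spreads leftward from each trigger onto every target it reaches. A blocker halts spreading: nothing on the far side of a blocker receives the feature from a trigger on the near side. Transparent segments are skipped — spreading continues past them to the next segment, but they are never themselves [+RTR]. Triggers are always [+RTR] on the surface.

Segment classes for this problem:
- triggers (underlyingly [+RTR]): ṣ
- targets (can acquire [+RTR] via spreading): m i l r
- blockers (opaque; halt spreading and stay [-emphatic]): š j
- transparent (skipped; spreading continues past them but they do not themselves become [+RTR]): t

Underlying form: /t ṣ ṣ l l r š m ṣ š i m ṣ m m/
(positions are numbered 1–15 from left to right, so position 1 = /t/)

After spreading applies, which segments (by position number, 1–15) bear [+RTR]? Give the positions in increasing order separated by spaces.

From /ṣ/ at 2 leftward: 1 /t/ transparent; word edge.
From /ṣ/ at 3 leftward: 2 /ṣ/ is itself a trigger — this domain ends here.
From /ṣ/ at 9 leftward: 8 /m/ → [+RTR]; 7 /š/ blocks.
From /ṣ/ at 13 leftward: 12 /m/ → [+RTR]; 11 /i/ → [+RTR]; 10 /š/ blocks.
Targets with no active source: positions 4 5 6 14 15 stay [-emphatic].

2 3 8 9 11 12 13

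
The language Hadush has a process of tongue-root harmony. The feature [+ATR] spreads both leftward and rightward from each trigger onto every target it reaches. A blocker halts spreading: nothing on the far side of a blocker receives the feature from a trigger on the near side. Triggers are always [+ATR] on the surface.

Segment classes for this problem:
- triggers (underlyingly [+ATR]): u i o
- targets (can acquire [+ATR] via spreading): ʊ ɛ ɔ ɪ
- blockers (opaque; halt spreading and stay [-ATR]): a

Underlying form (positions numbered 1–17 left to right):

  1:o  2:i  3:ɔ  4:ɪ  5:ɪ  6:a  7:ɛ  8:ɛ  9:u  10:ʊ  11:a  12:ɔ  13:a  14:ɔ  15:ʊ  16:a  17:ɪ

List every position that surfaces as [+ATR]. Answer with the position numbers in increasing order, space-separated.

From /o/ at 1 rightward: 2 /i/ is itself a trigger — this domain ends here.
From /o/ at 1 leftward: word edge.
From /i/ at 2 rightward: 3 /ɔ/ → [+ATR]; 4 /ɪ/ → [+ATR]; 5 /ɪ/ → [+ATR]; 6 /a/ blocks.
From /i/ at 2 leftward: 1 /o/ is itself a trigger — this domain ends here.
From /u/ at 9 rightward: 10 /ʊ/ → [+ATR]; 11 /a/ blocks.
From /u/ at 9 leftward: 8 /ɛ/ → [+ATR]; 7 /ɛ/ → [+ATR]; 6 /a/ blocks.
Targets with no active source: positions 12 14 15 17 stay [-ATR].

1 2 3 4 5 7 8 9 10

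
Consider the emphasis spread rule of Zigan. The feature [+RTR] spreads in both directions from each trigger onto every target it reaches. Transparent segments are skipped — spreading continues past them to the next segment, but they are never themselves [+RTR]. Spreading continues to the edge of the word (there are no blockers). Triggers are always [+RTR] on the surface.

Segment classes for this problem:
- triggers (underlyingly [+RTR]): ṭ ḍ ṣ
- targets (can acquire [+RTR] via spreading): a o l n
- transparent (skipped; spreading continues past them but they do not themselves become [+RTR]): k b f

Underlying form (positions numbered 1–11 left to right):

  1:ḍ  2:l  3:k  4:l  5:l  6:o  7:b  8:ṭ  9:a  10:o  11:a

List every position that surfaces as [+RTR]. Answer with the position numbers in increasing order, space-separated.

From /ḍ/ at 1 rightward: 2 /l/ → [+RTR]; 3 /k/ transparent; 4 /l/ → [+RTR]; 5 /l/ → [+RTR]; 6 /o/ → [+RTR]; 7 /b/ transparent; 8 /ṭ/ is itself a trigger — this domain ends here.
From /ḍ/ at 1 leftward: word edge.
From /ṭ/ at 8 rightward: 9 /a/ → [+RTR]; 10 /o/ → [+RTR]; 11 /a/ → [+RTR]; word edge.
From /ṭ/ at 8 leftward: 7 /b/ transparent; 6 /o/ → [+RTR]; 5 /l/ → [+RTR]; 4 /l/ → [+RTR]; 3 /k/ transparent; 2 /l/ → [+RTR]; 1 /ḍ/ is itself a trigger — this domain ends here.

1 2 4 5 6 8 9 10 11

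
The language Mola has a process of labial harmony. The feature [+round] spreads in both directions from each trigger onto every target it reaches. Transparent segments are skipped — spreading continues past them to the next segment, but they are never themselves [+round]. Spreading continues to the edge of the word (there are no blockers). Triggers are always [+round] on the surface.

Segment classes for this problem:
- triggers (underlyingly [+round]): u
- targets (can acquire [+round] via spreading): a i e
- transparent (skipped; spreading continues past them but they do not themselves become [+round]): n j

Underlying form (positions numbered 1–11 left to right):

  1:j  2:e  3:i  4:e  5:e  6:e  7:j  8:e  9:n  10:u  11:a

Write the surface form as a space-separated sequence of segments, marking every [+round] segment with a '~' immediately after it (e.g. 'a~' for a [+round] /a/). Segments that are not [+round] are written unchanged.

j e~ i~ e~ e~ e~ j e~ n u~ a~

From /u/ at 10 rightward: 11 /a/ → [+round]; word edge.
From /u/ at 10 leftward: 9 /n/ transparent; 8 /e/ → [+round]; 7 /j/ transparent; 6 /e/ → [+round]; 5 /e/ → [+round]; 4 /e/ → [+round]; 3 /i/ → [+round]; 2 /e/ → [+round]; 1 /j/ transparent; word edge.
[+round] positions on the surface: 2 3 4 5 6 8 10 11.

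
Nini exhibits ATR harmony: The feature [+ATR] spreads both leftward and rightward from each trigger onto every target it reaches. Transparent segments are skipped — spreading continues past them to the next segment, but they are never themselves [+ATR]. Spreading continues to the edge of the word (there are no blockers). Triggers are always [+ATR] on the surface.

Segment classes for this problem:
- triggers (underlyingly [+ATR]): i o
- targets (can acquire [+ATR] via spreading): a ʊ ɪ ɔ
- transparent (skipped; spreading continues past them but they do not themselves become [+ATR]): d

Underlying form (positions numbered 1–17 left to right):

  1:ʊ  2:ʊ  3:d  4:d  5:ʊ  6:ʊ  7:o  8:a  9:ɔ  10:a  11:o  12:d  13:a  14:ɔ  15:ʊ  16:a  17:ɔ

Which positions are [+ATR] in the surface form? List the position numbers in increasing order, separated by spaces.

From /o/ at 7 rightward: 8 /a/ → [+ATR]; 9 /ɔ/ → [+ATR]; 10 /a/ → [+ATR]; 11 /o/ is itself a trigger — this domain ends here.
From /o/ at 7 leftward: 6 /ʊ/ → [+ATR]; 5 /ʊ/ → [+ATR]; 4 /d/ transparent; 3 /d/ transparent; 2 /ʊ/ → [+ATR]; 1 /ʊ/ → [+ATR]; word edge.
From /o/ at 11 rightward: 12 /d/ transparent; 13 /a/ → [+ATR]; 14 /ɔ/ → [+ATR]; 15 /ʊ/ → [+ATR]; 16 /a/ → [+ATR]; 17 /ɔ/ → [+ATR]; word edge.
From /o/ at 11 leftward: 10 /a/ → [+ATR]; 9 /ɔ/ → [+ATR]; 8 /a/ → [+ATR]; 7 /o/ is itself a trigger — this domain ends here.

1 2 5 6 7 8 9 10 11 13 14 15 16 17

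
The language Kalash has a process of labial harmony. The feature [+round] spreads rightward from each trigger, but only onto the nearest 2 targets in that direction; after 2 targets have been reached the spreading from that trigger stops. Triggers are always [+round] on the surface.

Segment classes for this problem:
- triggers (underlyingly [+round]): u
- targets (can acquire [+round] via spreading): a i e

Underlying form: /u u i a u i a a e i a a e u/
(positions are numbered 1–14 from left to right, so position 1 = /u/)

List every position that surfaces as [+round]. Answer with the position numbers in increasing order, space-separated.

From /u/ at 1 rightward: 2 /u/ is itself a trigger — this domain ends here.
From /u/ at 2 rightward: 3 /i/ → [+round]; 4 /a/ → [+round]; bound reached.
From /u/ at 5 rightward: 6 /i/ → [+round]; 7 /a/ → [+round]; bound reached.
From /u/ at 14 rightward: word edge.
Targets with no active source: positions 8 9 10 11 12 13 stay [-round].

1 2 3 4 5 6 7 14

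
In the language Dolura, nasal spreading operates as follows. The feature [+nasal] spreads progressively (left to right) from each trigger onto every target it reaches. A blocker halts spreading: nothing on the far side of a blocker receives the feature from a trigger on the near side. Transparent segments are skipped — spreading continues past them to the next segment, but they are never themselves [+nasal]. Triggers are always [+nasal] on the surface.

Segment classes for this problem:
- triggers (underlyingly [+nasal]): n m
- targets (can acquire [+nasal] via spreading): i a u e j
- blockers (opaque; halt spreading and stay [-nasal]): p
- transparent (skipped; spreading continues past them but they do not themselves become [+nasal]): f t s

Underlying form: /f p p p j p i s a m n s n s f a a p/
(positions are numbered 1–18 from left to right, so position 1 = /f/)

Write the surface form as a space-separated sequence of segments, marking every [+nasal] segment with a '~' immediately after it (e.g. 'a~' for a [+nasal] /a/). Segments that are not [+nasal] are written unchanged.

From /m/ at 10 rightward: 11 /n/ is itself a trigger — this domain ends here.
From /n/ at 11 rightward: 12 /s/ transparent; 13 /n/ is itself a trigger — this domain ends here.
From /n/ at 13 rightward: 14 /s/ transparent; 15 /f/ transparent; 16 /a/ → [+nasal]; 17 /a/ → [+nasal]; 18 /p/ blocks.
Targets with no active source: positions 5 7 9 stay [-nasal].
[+nasal] positions on the surface: 10 11 13 16 17.

f p p p j p i s a m~ n~ s n~ s f a~ a~ p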